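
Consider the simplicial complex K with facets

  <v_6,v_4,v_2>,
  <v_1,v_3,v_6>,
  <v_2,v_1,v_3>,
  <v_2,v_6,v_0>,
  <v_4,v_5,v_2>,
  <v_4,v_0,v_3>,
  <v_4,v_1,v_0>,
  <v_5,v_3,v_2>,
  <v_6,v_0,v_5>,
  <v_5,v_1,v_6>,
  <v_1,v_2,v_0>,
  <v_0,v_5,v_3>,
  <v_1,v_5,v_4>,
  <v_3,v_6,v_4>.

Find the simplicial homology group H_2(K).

Fix the vertex order v_0 < v_1 < v_2 < v_3 < v_4 < v_5 < v_6 and write every simplex with vertices in increasing order. Then dim K = 2 and the simplices of K are:

  0-simplices (7): [v_0], [v_1], [v_2], [v_3], [v_4], [v_5], [v_6]
  1-simplices (21): (21 of them)
  2-simplices (14): (14 of them)

Hence C_0 ≅ Z^7, C_1 ≅ Z^21, C_2 ≅ Z^14.

The boundary map ∂_1: C_1 → C_0 sends each edge [p,q] (with p < q) to q − p.
As a 7×21 matrix over Z this has rank 6, with invariant factors (1,1,1,1,1,1).

Boundary ∂_2: C_2 → C_1 acts by ∂[p,q,r] = [q,r] − [p,r] + [p,q]. For instance
  ∂[v_1,v_5,v_6] = [v_5,v_6] − [v_1,v_6] + [v_1,v_5],
  ∂[v_2,v_4,v_6] = [v_4,v_6] − [v_2,v_6] + [v_2,v_4].
As a 21×14 matrix over Z this has rank 13, with invariant factors (1,1,1,1,1,1,1,1,1,1,1,1,1).

From H_k ≅ ker(∂_k) / im(∂_{k+1}) we obtain:

  H_2: rank ker ∂_2 − rank ∂_3 = (14 − 13) − 0 = 1, and there is no ∂_3, so H_2 = Z.

H_2 = Z.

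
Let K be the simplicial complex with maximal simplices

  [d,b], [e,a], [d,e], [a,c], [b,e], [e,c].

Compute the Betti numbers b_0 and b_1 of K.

b_0 = 1, b_1 = 2.

Take the total order a < b < c < d < e on the vertex set. Then K (dimension 1) consists of the simplices:

  0-simplices (5): a, b, c, d, e
  1-simplices (6): ac, ae, bd, be, ce, de

so the chain groups are C_0 ≅ Z^5, C_1 ≅ Z^6.

∂_1: C_1 → C_0 is given by ∂[p,q] = [q] − [p].
The 5×6 boundary matrix has rank 4 and Smith normal form diag(1,1,1,1).

Computing H_k = (kernel of ∂_k) / (image of ∂_{k+1}):

  H_0: rank C_0 − rank ∂_1 = 5 − 4 = 1, and the invariant factors of ∂_1 are all 1, so H_0 = Z.
  H_1: rank ker ∂_1 − rank ∂_2 = (6 − 4) − 0 = 2, and there is no ∂_2, so H_1 = Z^2.

(K is a triangulation of a wedge of 2 circles.)

Hence the Betti numbers are b_0 = 1, b_1 = 2.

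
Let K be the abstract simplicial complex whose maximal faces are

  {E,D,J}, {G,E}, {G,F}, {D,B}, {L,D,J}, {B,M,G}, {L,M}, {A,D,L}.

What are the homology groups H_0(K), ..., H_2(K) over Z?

Fix the vertex order A < B < D < E < F < G < J < L < M and write every simplex with vertices in increasing order. Then dim K = 2 and the simplices of K are:

  0-simplices (9): A, B, D, E, F, G, J, L, M
  1-simplices (14): AD, AL, BD, BG, BM, DE, DJ, DL, EG, EJ, FG, GM, JL, LM
  2-simplices (4): ADL, BGM, DEJ, DJL

so the chain groups are C_0 ≅ Z^9, C_1 ≅ Z^14, C_2 ≅ Z^4.

The boundary map ∂_1: C_1 → C_0 maps an edge to its endpoints' difference, ∂[p,q] = q − p.
The resulting 9×14 matrix has rank 8, and its Smith normal form has invariant factors (1,1,1,1,1,1,1,1).

The boundary map ∂_2: C_2 → C_1 sends each 2-simplex [p,q,r] to [q,r] − [p,r] + [p,q]. For instance
  ∂DEJ = EJ − DJ + DE,
  ∂ADL = DL − AL + AD.
The 14×4 boundary matrix has rank 4 and Smith normal form diag(1,1,1,1).

Reading off H_k = ker ∂_k / im ∂_{k+1}:

  H_0: rank C_0 − rank ∂_1 = 9 − 8 = 1, and the invariant factors of ∂_1 are all 1, so H_0 ≅ Z.
  H_1: rank ker ∂_1 − rank ∂_2 = (14 − 8) − 4 = 2, and the invariant factors of ∂_2 are all 1, so H_1 ≅ Z^2.
  H_2: rank ker ∂_2 − rank ∂_3 = (4 − 4) − 0 = 0, and there is no ∂_3, so H_2 ≅ 0.

H_0 ≅ Z,  H_1 ≅ Z^2,  H_2 = 0.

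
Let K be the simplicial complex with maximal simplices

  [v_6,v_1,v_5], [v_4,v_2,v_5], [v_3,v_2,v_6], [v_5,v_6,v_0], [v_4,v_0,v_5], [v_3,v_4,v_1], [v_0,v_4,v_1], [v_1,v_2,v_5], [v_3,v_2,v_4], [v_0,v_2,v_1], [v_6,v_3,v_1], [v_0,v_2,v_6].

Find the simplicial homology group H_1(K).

Take the total order v_0 < v_1 < v_2 < v_3 < v_4 < v_5 < v_6 on the vertex set. Then K (dimension 2) consists of the simplices:

  0-simplices (7): [v_0], [v_1], [v_2], [v_3], [v_4], [v_5], [v_6]
  1-simplices (18): (18 of them)
  2-simplices (12): (12 of them)

giving chain groups C_0 ≅ Z^7, C_1 ≅ Z^18, C_2 ≅ Z^12.

The boundary map ∂_1: C_1 → C_0 sends each edge [p,q] (with p < q) to q − p. For instance
  ∂[v_1,v_3] = [v_3] − [v_1].
This gives a 7×18 integer matrix of rank 6; reducing to Smith normal form yields diagonal entries (1,1,1,1,1,1).

∂_2: C_2 → C_1 maps a triangle to the signed sum of its edges. For instance
  ∂[v_0,v_1,v_2] = [v_1,v_2] − [v_0,v_2] + [v_0,v_1],
  ∂[v_2,v_4,v_5] = [v_4,v_5] − [v_2,v_5] + [v_2,v_4].
As a 18×12 matrix over Z this has rank 12, with invariant factors (1,1,1,1,1,1,1,1,1,1,1,2).

From H_k ≅ ker(∂_k) / im(∂_{k+1}) we obtain:

  H_1: rank ker ∂_1 − rank ∂_2 = (18 − 6) − 12 = 0, and ∂_2 has invariant factor 2 > 1, so H_1 ≅ Z/2Z.

(K is a triangulation of the real projective plane RP^2.)

H_1 = Z/2Z.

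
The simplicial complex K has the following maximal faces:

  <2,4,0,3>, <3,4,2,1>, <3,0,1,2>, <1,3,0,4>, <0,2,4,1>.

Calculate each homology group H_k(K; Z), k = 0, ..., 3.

H_0 ≅ Z,  H_1 = 0,  H_2 = 0,  H_3 ≅ Z.

We work with the vertex ordering 0 < 1 < 2 < 3 < 4. The simplices of K, each written with vertices in increasing order, are:

  0-simplices (5): [0], [1], [2], [3], [4]
  1-simplices (10): [0,1], [0,2], [0,3], [0,4], [1,2], [1,3], [1,4], [2,3], [2,4], [3,4]
  2-simplices (10): [0,1,2], [0,1,3], [0,1,4], [0,2,3], [0,2,4], [0,3,4], [1,2,3], [1,2,4], [1,3,4], [2,3,4]
  3-simplices (5): [0,1,2,3], [0,1,2,4], [0,1,3,4], [0,2,3,4], [1,2,3,4]

giving chain groups C_0 ≅ Z^5, C_1 ≅ Z^10, C_2 ≅ Z^10, C_3 ≅ Z^5.

∂_1: C_1 → C_0 is given by ∂[p,q] = [q] − [p]. For instance
  ∂[1,4] = [4] − [1].
The resulting 5×10 matrix has rank 4, and its Smith normal form has invariant factors (1,1,1,1).

∂_2: C_2 → C_1 maps a triangle to the signed sum of its edges. For instance
  ∂[0,1,2] = [1,2] − [0,2] + [0,1],
  ∂[0,1,3] = [1,3] − [0,3] + [0,1].
The resulting 10×10 matrix has rank 6, and its Smith normal form has invariant factors (1,1,1,1,1,1).

∂_3: C_3 → C_2 sends each 3-simplex σ to the alternating sum Σ_i (−1)^i (σ with its i-th vertex removed). For instance
  ∂[0,1,3,4] = [1,3,4] − [0,3,4] + [0,1,4] − [0,1,3],
  ∂[0,1,2,3] = [1,2,3] − [0,2,3] + [0,1,3] − [0,1,2].
As a 10×5 matrix over Z this has rank 4, with invariant factors (1,1,1,1).

Now H_k = ker ∂_k / im ∂_{k+1}, so:

  H_0: rank C_0 − rank ∂_1 = 5 − 4 = 1, and the invariant factors of ∂_1 are all 1, so H_0 = Z.
  H_1: rank ker ∂_1 − rank ∂_2 = (10 − 4) − 6 = 0, and the invariant factors of ∂_2 are all 1, so H_1 = 0.
  H_2: rank ker ∂_2 − rank ∂_3 = (10 − 6) − 4 = 0, and the invariant factors of ∂_3 are all 1, so H_2 = 0.
  H_3: rank ker ∂_3 − rank ∂_4 = (5 − 4) − 0 = 1, and there is no ∂_4, so H_3 = Z.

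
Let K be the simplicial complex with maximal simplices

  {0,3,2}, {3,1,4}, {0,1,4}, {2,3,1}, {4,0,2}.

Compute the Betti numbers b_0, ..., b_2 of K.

Take the total order 0 < 1 < 2 < 3 < 4 on the vertex set. Then K (dimension 2) consists of the simplices:

  0-simplices (5): [0], [1], [2], [3], [4]
  1-simplices (10): [0,1], [0,2], [0,3], [0,4], [1,2], [1,3], [1,4], [2,3], [2,4], [3,4]
  2-simplices (5): [0,1,4], [0,2,3], [0,2,4], [1,2,3], [1,3,4]

giving chain groups C_0 ≅ Z^5, C_1 ≅ Z^10, C_2 ≅ Z^5.

∂_1: C_1 → C_0 is given by ∂[p,q] = [q] − [p]. For instance
  ∂[3,4] = [4] − [3].
The 5×10 boundary matrix has rank 4 and Smith normal form diag(1,1,1,1).

The boundary map ∂_2: C_2 → C_1 maps a triangle to the signed sum of its edges. For instance
  ∂[0,1,4] = [1,4] − [0,4] + [0,1],
  ∂[1,3,4] = [3,4] − [1,4] + [1,3].
The resulting 10×5 matrix has rank 5, and its Smith normal form has invariant factors (1,1,1,1,1).

Computing H_k = (kernel of ∂_k) / (image of ∂_{k+1}):

  H_0: rank C_0 − rank ∂_1 = 5 − 4 = 1, and the invariant factors of ∂_1 are all 1, so H_0 = Z.
  H_1: rank ker ∂_1 − rank ∂_2 = (10 − 4) − 5 = 1, and the invariant factors of ∂_2 are all 1, so H_1 = Z.
  H_2: rank ker ∂_2 − rank ∂_3 = (5 − 5) − 0 = 0, and there is no ∂_3, so H_2 = 0.

Hence the Betti numbers are b_0 = 1, b_1 = 1, b_2 = 0.

b_0 = 1, b_1 = 1, b_2 = 0.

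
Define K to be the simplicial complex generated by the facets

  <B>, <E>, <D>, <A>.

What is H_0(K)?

H_0 ≅ Z^4.

We work with the vertex ordering A < B < D < E. The simplices of K, each written with vertices in increasing order, are:

  0-simplices (4): A, B, D, E

giving chain groups C_0 ≅ Z^4.

Computing H_k = (kernel of ∂_k) / (image of ∂_{k+1}):

  H_0: rank C_0 − rank ∂_1 = 4 − 0 = 4, and there is no ∂_1, so H_0 = Z^4.

(K is a triangulation of a set of 4 points.)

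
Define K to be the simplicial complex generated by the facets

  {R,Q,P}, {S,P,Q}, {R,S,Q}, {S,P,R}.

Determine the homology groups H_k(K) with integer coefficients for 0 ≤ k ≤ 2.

Fix the vertex order P < Q < R < S and write every simplex with vertices in increasing order. Then dim K = 2 and the simplices of K are:

  0-simplices (4): P, Q, R, S
  1-simplices (6): PQ, PR, PS, QR, QS, RS
  2-simplices (4): PQR, PQS, PRS, QRS

Hence C_0 ≅ Z^4, C_1 ≅ Z^6, C_2 ≅ Z^4.

Boundary ∂_1: C_1 → C_0 maps an edge to its endpoints' difference, ∂[p,q] = q − p. For instance
  ∂RS = S − R.
This gives a 4×6 integer matrix of rank 3; reducing to Smith normal form yields diagonal entries (1,1,1).

The boundary map ∂_2: C_2 → C_1 acts by ∂[p,q,r] = [q,r] − [p,r] + [p,q]. For instance
  ∂PRS = RS − PS + PR,
  ∂PQS = QS − PS + PQ.
As a 6×4 matrix over Z this has rank 3, with invariant factors (1,1,1).

Reading off H_k = ker ∂_k / im ∂_{k+1}:

  H_0: rank C_0 − rank ∂_1 = 4 − 3 = 1, and the invariant factors of ∂_1 are all 1, so H_0 = Z.
  H_1: rank ker ∂_1 − rank ∂_2 = (6 − 3) − 3 = 0, and the invariant factors of ∂_2 are all 1, so H_1 = 0.
  H_2: rank ker ∂_2 − rank ∂_3 = (4 − 3) − 0 = 1, and there is no ∂_3, so H_2 = Z.

As a check, the Euler characteristic is 4 − 6 + 4 = 2, which agrees with 1 − 0 + 1 = 2.

H_0 ≅ Z,  H_1 = 0,  H_2 ≅ Z.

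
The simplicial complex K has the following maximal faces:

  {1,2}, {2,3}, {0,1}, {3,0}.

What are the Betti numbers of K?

K has 4 vertices, 4 edges.
rank ∂_0 = 0, rank ∂_1 = 3 ⇒ b_0 = 4 − 0 − 3 = 1; all invariant factors of ∂_1 are 1 so no torsion. So H_0 ≅ Z.
rank ∂_1 = 3, rank ∂_2 = 0 ⇒ b_1 = 4 − 3 − 0 = 1. So H_1 ≅ Z.

b_0 = 1, b_1 = 1.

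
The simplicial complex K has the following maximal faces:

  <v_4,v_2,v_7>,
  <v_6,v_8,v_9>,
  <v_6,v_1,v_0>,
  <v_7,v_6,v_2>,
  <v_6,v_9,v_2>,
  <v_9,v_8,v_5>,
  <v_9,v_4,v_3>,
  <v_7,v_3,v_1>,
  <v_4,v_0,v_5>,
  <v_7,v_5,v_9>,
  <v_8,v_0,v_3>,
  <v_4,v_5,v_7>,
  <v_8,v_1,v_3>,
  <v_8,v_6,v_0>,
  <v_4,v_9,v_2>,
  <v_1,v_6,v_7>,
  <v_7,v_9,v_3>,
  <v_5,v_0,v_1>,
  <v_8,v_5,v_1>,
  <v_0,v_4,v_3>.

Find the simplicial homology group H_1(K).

Take the total order v_0 < v_1 < v_2 < v_3 < v_4 < v_5 < v_6 < v_7 < v_8 < v_9 on the vertex set. Then K (dimension 2) consists of the simplices:

  0-simplices (10): [v_0], [v_1], [v_2], [v_3], [v_4], [v_5], [v_6], [v_7], [v_8], [v_9]
  1-simplices (30): (30 of them)
  2-simplices (20): (20 of them)

Hence C_0 ≅ Z^10, C_1 ≅ Z^30, C_2 ≅ Z^20.

The boundary map ∂_1: C_1 → C_0 maps an edge to its endpoints' difference, ∂[p,q] = q − p. For instance
  ∂[v_2,v_4] = [v_4] − [v_2].
The resulting 10×30 matrix has rank 9, and its Smith normal form has invariant factors (1,1,1,1,1,1,1,1,1).

Boundary ∂_2: C_2 → C_1 acts by ∂[p,q,r] = [q,r] − [p,r] + [p,q]. For instance
  ∂[v_1,v_3,v_8] = [v_3,v_8] − [v_1,v_8] + [v_1,v_3],
  ∂[v_0,v_1,v_6] = [v_1,v_6] − [v_0,v_6] + [v_0,v_1].
The 30×20 boundary matrix has rank 20 and Smith normal form diag(1,1,1,1,1,1,1,1,1,1,1,1,1,1,1,1,1,1,1,2).

From H_k ≅ ker(∂_k) / im(∂_{k+1}) we obtain:

  H_1: rank ker ∂_1 − rank ∂_2 = (30 − 9) − 20 = 1, and ∂_2 has invariant factor 2 > 1, so H_1 ≅ Z × Z/2.

H_1 ≅ Z × Z/2.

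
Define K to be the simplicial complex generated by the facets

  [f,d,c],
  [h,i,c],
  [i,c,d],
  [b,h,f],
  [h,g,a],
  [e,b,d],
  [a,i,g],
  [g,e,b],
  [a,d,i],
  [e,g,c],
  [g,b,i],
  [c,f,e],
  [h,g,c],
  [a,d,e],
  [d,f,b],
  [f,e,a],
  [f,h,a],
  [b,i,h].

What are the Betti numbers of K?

b_0 = 1, b_1 = 1, b_2 = 0.

Take the total order a < b < c < d < e < f < g < h < i on the vertex set. Then K (dimension 2) consists of the simplices:

  0-simplices (9): a, b, c, d, e, f, g, h, i
  1-simplices (27): ad, ae, af, ag, ah, ai, bd, be, bf, bg, bh, bi, cd, ce, cf, cg, ch, ci, de, df, di, ef, eg, fh, gh, gi, hi
  2-simplices (18): ade, adi, aef, afh, agh, agi, bde, bdf, beg, bfh, bgi, bhi, cdf, cdi, cef, ceg, cgh, chi

giving chain groups C_0 ≅ Z^9, C_1 ≅ Z^27, C_2 ≅ Z^18.

∂_1: C_1 → C_0 is given by ∂[p,q] = [q] − [p]. For instance
  ∂ci = i − c.
The 9×27 boundary matrix has rank 8 and Smith normal form diag(1,1,1,1,1,1,1,1).

The boundary map ∂_2: C_2 → C_1 acts by ∂[p,q,r] = [q,r] − [p,r] + [p,q]. For instance
  ∂bdf = df − bf + bd,
  ∂agh = gh − ah + ag.
As a 27×18 matrix over Z this has rank 18, with invariant factors (1,1,1,1,1,1,1,1,1,1,1,1,1,1,1,1,1,2).

Computing H_k = (kernel of ∂_k) / (image of ∂_{k+1}):

  H_0: rank C_0 − rank ∂_1 = 9 − 8 = 1, and the invariant factors of ∂_1 are all 1, so H_0 ≅ Z.
  H_1: rank ker ∂_1 − rank ∂_2 = (27 − 8) − 18 = 1, and ∂_2 has invariant factor 2 > 1, so H_1 ≅ Z × Z/2.
  H_2: rank ker ∂_2 − rank ∂_3 = (18 − 18) − 0 = 0, and there is no ∂_3, so H_2 ≅ 0.

As a check, the Euler characteristic is 9 − 27 + 18 = 0, which agrees with 1 − 1 + 0 = 0.

Hence the Betti numbers are b_0 = 1, b_1 = 1, b_2 = 0.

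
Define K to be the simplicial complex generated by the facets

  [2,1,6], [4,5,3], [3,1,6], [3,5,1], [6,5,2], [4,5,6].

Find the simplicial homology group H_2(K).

H_2 ≅ 0.

Take the total order 1 < 2 < 3 < 4 < 5 < 6 on the vertex set. Then K (dimension 2) consists of the simplices:

  0-simplices (6): [1], [2], [3], [4], [5], [6]
  1-simplices (12): [1,2], [1,3], [1,5], [1,6], [2,5], [2,6], [3,4], [3,5], [3,6], [4,5], [4,6], [5,6]
  2-simplices (6): [1,2,6], [1,3,5], [1,3,6], [2,5,6], [3,4,5], [4,5,6]

Hence C_0 ≅ Z^6, C_1 ≅ Z^12, C_2 ≅ Z^6.

Boundary ∂_1: C_1 → C_0 is given by ∂[p,q] = [q] − [p].
This gives a 6×12 integer matrix of rank 5; reducing to Smith normal form yields diagonal entries (1,1,1,1,1).

Boundary ∂_2: C_2 → C_1 acts by ∂[p,q,r] = [q,r] − [p,r] + [p,q]. For instance
  ∂[1,3,5] = [3,5] − [1,5] + [1,3],
  ∂[3,4,5] = [4,5] − [3,5] + [3,4].
This gives a 12×6 integer matrix of rank 6; reducing to Smith normal form yields diagonal entries (1,1,1,1,1,1).

Reading off H_k = ker ∂_k / im ∂_{k+1}:

  H_2: rank ker ∂_2 − rank ∂_3 = (6 − 6) − 0 = 0, and there is no ∂_3, so H_2 ≅ 0.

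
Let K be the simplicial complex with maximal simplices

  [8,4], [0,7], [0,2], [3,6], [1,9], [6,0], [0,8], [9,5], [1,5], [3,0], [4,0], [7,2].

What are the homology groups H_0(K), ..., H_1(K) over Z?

H_0 ≅ Z^2,  H_1 ≅ Z^4.

Take the total order 0 < 1 < 2 < 3 < 4 < 5 < 6 < 7 < 8 < 9 on the vertex set. Then K (dimension 1) consists of the simplices:

  0-simplices (10): [0], [1], [2], [3], [4], [5], [6], [7], [8], [9]
  1-simplices (12): [0,2], [0,3], [0,4], [0,6], [0,7], [0,8], [1,5], [1,9], [2,7], [3,6], [4,8], [5,9]

so the chain groups are C_0 ≅ Z^10, C_1 ≅ Z^12.

Boundary ∂_1: C_1 → C_0 sends each edge [p,q] (with p < q) to q − p. For instance
  ∂[5,9] = [9] − [5].
As a 10×12 matrix over Z this has rank 8, with invariant factors (1,1,1,1,1,1,1,1).

From H_k ≅ ker(∂_k) / im(∂_{k+1}) we obtain:

  H_0: rank C_0 − rank ∂_1 = 10 − 8 = 2, and the invariant factors of ∂_1 are all 1, so H_0 ≅ Z^2.
  H_1: rank ker ∂_1 − rank ∂_2 = (12 − 8) − 0 = 4, and there is no ∂_2, so H_1 ≅ Z^4.

As a check, the Euler characteristic is 10 − 12 = -2, which agrees with 2 − 4 = -2.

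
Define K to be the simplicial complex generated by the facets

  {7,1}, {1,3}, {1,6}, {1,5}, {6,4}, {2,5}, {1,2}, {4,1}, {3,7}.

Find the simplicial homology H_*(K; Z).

We work with the vertex ordering 1 < 2 < 3 < 4 < 5 < 6 < 7. The simplices of K, each written with vertices in increasing order, are:

  0-simplices (7): [1], [2], [3], [4], [5], [6], [7]
  1-simplices (9): [1,2], [1,3], [1,4], [1,5], [1,6], [1,7], [2,5], [3,7], [4,6]

giving chain groups C_0 ≅ Z^7, C_1 ≅ Z^9.

Boundary ∂_1: C_1 → C_0 maps an edge to its endpoints' difference, ∂[p,q] = q − p. For instance
  ∂[1,2] = [2] − [1].
This gives a 7×9 integer matrix of rank 6; reducing to Smith normal form yields diagonal entries (1,1,1,1,1,1).

From H_k ≅ ker(∂_k) / im(∂_{k+1}) we obtain:

  H_0: rank C_0 − rank ∂_1 = 7 − 6 = 1, and the invariant factors of ∂_1 are all 1, so H_0 = Z.
  H_1: rank ker ∂_1 − rank ∂_2 = (9 − 6) − 0 = 3, and there is no ∂_2, so H_1 = Z^3.

As a check, the Euler characteristic is 7 − 9 = -2, which agrees with 1 − 3 = -2.
(K is a triangulation of a wedge of 3 circles.)

H_0 = Z,  H_1 = Z^3.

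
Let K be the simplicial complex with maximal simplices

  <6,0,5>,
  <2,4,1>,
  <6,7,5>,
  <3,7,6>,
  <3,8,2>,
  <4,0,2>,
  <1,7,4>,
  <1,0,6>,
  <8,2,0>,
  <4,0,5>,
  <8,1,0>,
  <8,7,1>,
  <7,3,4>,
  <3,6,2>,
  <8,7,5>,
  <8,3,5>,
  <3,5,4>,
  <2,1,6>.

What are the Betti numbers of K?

b_0 = 1, b_1 = 1, b_2 = 0.

K has 9 vertices, 27 edges, 18 triangles.
rank ∂_0 = 0, rank ∂_1 = 8 ⇒ b_0 = 9 − 0 − 8 = 1; all invariant factors of ∂_1 are 1 so no torsion. So H_0 = Z.
rank ∂_1 = 8, rank ∂_2 = 18 ⇒ b_1 = 27 − 8 − 18 = 1; ∂_2 has invariant factor(s) [2] giving torsion. So H_1 = Z ⊕ Z/2Z.
rank ∂_2 = 18, rank ∂_3 = 0 ⇒ b_2 = 18 − 18 − 0 = 0. So H_2 = 0.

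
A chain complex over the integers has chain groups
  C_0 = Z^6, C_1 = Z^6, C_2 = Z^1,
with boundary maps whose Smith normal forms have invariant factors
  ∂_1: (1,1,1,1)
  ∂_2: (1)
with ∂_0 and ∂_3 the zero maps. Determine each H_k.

H_0 ≅ Z^2,  H_1 ≅ Z,  H_2 = 0.

H_0: b_0 = 6 − 0 − 4 = 2; torsion from ∂_1 factors > 1: none. So H_0 ≅ Z^2.
H_1: b_1 = 6 − 4 − 1 = 1; torsion from ∂_2 factors > 1: none. So H_1 ≅ Z.
H_2: b_2 = 1 − 1 − 0 = 0; torsion from ∂_3 factors > 1: none. So H_2 ≅ 0.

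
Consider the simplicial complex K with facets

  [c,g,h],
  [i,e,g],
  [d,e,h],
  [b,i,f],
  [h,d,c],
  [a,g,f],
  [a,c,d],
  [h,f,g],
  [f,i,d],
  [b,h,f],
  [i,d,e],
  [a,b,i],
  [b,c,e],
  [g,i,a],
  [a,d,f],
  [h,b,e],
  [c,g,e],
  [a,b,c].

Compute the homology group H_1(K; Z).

Fix the vertex order a < b < c < d < e < f < g < h < i and write every simplex with vertices in increasing order. Then dim K = 2 and the simplices of K are:

  0-simplices (9): a, b, c, d, e, f, g, h, i
  1-simplices (27): ab, ac, ad, af, ag, ai, bc, be, bf, bh, bi, cd, ce, cg, ch, de, df, dh, di, eg, eh, ei, fg, fh, fi, gh, gi
  2-simplices (18): abc, abi, acd, adf, afg, agi, bce, beh, bfh, bfi, cdh, ceg, cgh, deh, dei, dfi, egi, fgh

Hence C_0 ≅ Z^9, C_1 ≅ Z^27, C_2 ≅ Z^18.

Boundary ∂_1: C_1 → C_0 is given by ∂[p,q] = [q] − [p]. For instance
  ∂ch = h − c.
The 9×27 boundary matrix has rank 8 and Smith normal form diag(1,1,1,1,1,1,1,1).

The boundary map ∂_2: C_2 → C_1 sends each 2-simplex [p,q,r] to [q,r] − [p,r] + [p,q]. For instance
  ∂dei = ei − di + de,
  ∂cdh = dh − ch + cd.
This gives a 27×18 integer matrix of rank 18; reducing to Smith normal form yields diagonal entries (1,1,1,1,1,1,1,1,1,1,1,1,1,1,1,1,1,2).

Now H_k = ker ∂_k / im ∂_{k+1}, so:

  H_1: rank ker ∂_1 − rank ∂_2 = (27 − 8) − 18 = 1, and ∂_2 has invariant factor 2 > 1, so H_1 ≅ Z ⊕ Z/2.

H_1 ≅ Z ⊕ Z/2.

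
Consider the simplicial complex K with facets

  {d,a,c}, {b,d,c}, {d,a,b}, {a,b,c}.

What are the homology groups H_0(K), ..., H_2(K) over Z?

H_0 = Z,  H_1 = 0,  H_2 = Z.

K has 4 vertices, 6 edges, 4 triangles.
rank ∂_0 = 0, rank ∂_1 = 3 ⇒ b_0 = 4 − 0 − 3 = 1; all invariant factors of ∂_1 are 1 so no torsion. So H_0 ≅ Z.
rank ∂_1 = 3, rank ∂_2 = 3 ⇒ b_1 = 6 − 3 − 3 = 0; all invariant factors of ∂_2 are 1 so no torsion. So H_1 ≅ 0.
rank ∂_2 = 3, rank ∂_3 = 0 ⇒ b_2 = 4 − 3 − 0 = 1. So H_2 ≅ Z.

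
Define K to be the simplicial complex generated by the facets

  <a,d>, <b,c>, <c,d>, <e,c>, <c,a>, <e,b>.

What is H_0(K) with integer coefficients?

H_0 = Z.

Take the total order a < b < c < d < e on the vertex set. Then K (dimension 1) consists of the simplices:

  0-simplices (5): a, b, c, d, e
  1-simplices (6): ac, ad, bc, be, cd, ce

Hence C_0 ≅ Z^5, C_1 ≅ Z^6.

The boundary map ∂_1: C_1 → C_0 maps an edge to its endpoints' difference, ∂[p,q] = q − p.
The resulting 5×6 matrix has rank 4, and its Smith normal form has invariant factors (1,1,1,1).

Reading off H_k = ker ∂_k / im ∂_{k+1}:

  H_0: rank C_0 − rank ∂_1 = 5 − 4 = 1, and the invariant factors of ∂_1 are all 1, so H_0 = Z.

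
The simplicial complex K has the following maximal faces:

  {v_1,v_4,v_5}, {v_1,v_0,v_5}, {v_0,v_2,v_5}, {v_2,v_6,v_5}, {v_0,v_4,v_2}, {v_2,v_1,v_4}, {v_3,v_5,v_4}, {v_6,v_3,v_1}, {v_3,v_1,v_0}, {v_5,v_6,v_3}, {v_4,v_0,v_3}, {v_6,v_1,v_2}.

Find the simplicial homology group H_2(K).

H_2 ≅ 0.

Take the total order v_0 < v_1 < v_2 < v_3 < v_4 < v_5 < v_6 on the vertex set. Then K (dimension 2) consists of the simplices:

  0-simplices (7): [v_0], [v_1], [v_2], [v_3], [v_4], [v_5], [v_6]
  1-simplices (18): (18 of them)
  2-simplices (12): (12 of them)

giving chain groups C_0 ≅ Z^7, C_1 ≅ Z^18, C_2 ≅ Z^12.

∂_1: C_1 → C_0 maps an edge to its endpoints' difference, ∂[p,q] = q − p. For instance
  ∂[v_2,v_6] = [v_6] − [v_2].
This gives a 7×18 integer matrix of rank 6; reducing to Smith normal form yields diagonal entries (1,1,1,1,1,1).

Boundary ∂_2: C_2 → C_1 sends each 2-simplex [p,q,r] to [q,r] − [p,r] + [p,q]. For instance
  ∂[v_0,v_3,v_4] = [v_3,v_4] − [v_0,v_4] + [v_0,v_3],
  ∂[v_0,v_1,v_3] = [v_1,v_3] − [v_0,v_3] + [v_0,v_1].
The resulting 18×12 matrix has rank 12, and its Smith normal form has invariant factors (1,1,1,1,1,1,1,1,1,1,1,2).

Reading off H_k = ker ∂_k / im ∂_{k+1}:

  H_2: rank ker ∂_2 − rank ∂_3 = (12 − 12) − 0 = 0, and there is no ∂_3, so H_2 = 0.

(K is a triangulation of the real projective plane RP^2.)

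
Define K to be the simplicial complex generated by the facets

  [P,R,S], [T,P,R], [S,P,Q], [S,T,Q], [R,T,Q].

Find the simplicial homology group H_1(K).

H_1 = Z.

We work with the vertex ordering P < Q < R < S < T. The simplices of K, each written with vertices in increasing order, are:

  0-simplices (5): P, Q, R, S, T
  1-simplices (10): PQ, PR, PS, PT, QR, QS, QT, RS, RT, ST
  2-simplices (5): PQS, PRS, PRT, QRT, QST

Hence C_0 ≅ Z^5, C_1 ≅ Z^10, C_2 ≅ Z^5.

Boundary ∂_1: C_1 → C_0 is given by ∂[p,q] = [q] − [p].
As a 5×10 matrix over Z this has rank 4, with invariant factors (1,1,1,1).

Boundary ∂_2: C_2 → C_1 sends each 2-simplex [p,q,r] to [q,r] − [p,r] + [p,q]. For instance
  ∂QRT = RT − QT + QR,
  ∂PQS = QS − PS + PQ.
The resulting 10×5 matrix has rank 5, and its Smith normal form has invariant factors (1,1,1,1,1).

Now H_k = ker ∂_k / im ∂_{k+1}, so:

  H_1: rank ker ∂_1 − rank ∂_2 = (10 − 4) − 5 = 1, and the invariant factors of ∂_2 are all 1, so H_1 = Z.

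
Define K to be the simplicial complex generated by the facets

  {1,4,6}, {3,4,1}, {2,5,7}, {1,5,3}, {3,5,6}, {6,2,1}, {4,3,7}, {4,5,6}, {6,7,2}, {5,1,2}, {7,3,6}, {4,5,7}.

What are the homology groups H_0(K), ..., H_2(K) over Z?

H_0 = Z,  H_1 = Z/2Z,  H_2 = 0.

Fix the vertex order 1 < 2 < 3 < 4 < 5 < 6 < 7 and write every simplex with vertices in increasing order. Then dim K = 2 and the simplices of K are:

  0-simplices (7): [1], [2], [3], [4], [5], [6], [7]
  1-simplices (18): [1,2], [1,3], [1,4], [1,5], [1,6], [2,5], [2,6], [2,7], [3,4], [3,5], [3,6], [3,7], [4,5], [4,6], [4,7], [5,6], [5,7], [6,7]
  2-simplices (12): [1,2,5], [1,2,6], [1,3,4], [1,3,5], [1,4,6], [2,5,7], [2,6,7], [3,4,7], [3,5,6], [3,6,7], [4,5,6], [4,5,7]

Hence C_0 ≅ Z^7, C_1 ≅ Z^18, C_2 ≅ Z^12.

The boundary map ∂_1: C_1 → C_0 maps an edge to its endpoints' difference, ∂[p,q] = q − p. For instance
  ∂[3,6] = [6] − [3].
This gives a 7×18 integer matrix of rank 6; reducing to Smith normal form yields diagonal entries (1,1,1,1,1,1).

The boundary map ∂_2: C_2 → C_1 acts by ∂[p,q,r] = [q,r] − [p,r] + [p,q]. For instance
  ∂[4,5,7] = [5,7] − [4,7] + [4,5],
  ∂[2,5,7] = [5,7] − [2,7] + [2,5].
The resulting 18×12 matrix has rank 12, and its Smith normal form has invariant factors (1,1,1,1,1,1,1,1,1,1,1,2).

Computing H_k = (kernel of ∂_k) / (image of ∂_{k+1}):

  H_0: rank C_0 − rank ∂_1 = 7 − 6 = 1, and the invariant factors of ∂_1 are all 1, so H_0 ≅ Z.
  H_1: rank ker ∂_1 − rank ∂_2 = (18 − 6) − 12 = 0, and ∂_2 has invariant factor 2 > 1, so H_1 ≅ Z/2Z.
  H_2: rank ker ∂_2 − rank ∂_3 = (12 − 12) − 0 = 0, and there is no ∂_3, so H_2 ≅ 0.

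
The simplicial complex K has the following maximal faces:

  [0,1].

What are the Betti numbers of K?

b_0 = 1, b_1 = 0.

K has 2 vertices, 1 edge.
rank ∂_0 = 0, rank ∂_1 = 1 ⇒ b_0 = 2 − 0 − 1 = 1; all invariant factors of ∂_1 are 1 so no torsion. So H_0 ≅ Z.
rank ∂_1 = 1, rank ∂_2 = 0 ⇒ b_1 = 1 − 1 − 0 = 0. So H_1 ≅ 0.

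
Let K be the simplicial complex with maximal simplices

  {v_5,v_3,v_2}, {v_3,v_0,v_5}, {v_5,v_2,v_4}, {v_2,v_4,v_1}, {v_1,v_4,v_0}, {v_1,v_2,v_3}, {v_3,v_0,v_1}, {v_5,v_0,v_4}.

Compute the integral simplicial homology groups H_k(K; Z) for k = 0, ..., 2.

H_0 = Z,  H_1 = 0,  H_2 = Z.

Order the vertices as v_0 < v_1 < v_2 < v_3 < v_4 < v_5. Listing each simplex with vertices in this order, K has dimension 2 with simplices:

  0-simplices (6): [v_0], [v_1], [v_2], [v_3], [v_4], [v_5]
  1-simplices (12): [v_0,v_1], [v_0,v_3], [v_0,v_4], [v_0,v_5], [v_1,v_2], [v_1,v_3], [v_1,v_4], [v_2,v_3], [v_2,v_4], [v_2,v_5], [v_3,v_5], [v_4,v_5]
  2-simplices (8): [v_0,v_1,v_3], [v_0,v_1,v_4], [v_0,v_3,v_5], [v_0,v_4,v_5], [v_1,v_2,v_3], [v_1,v_2,v_4], [v_2,v_3,v_5], [v_2,v_4,v_5]

giving chain groups C_0 ≅ Z^6, C_1 ≅ Z^12, C_2 ≅ Z^8.

∂_1: C_1 → C_0 maps an edge to its endpoints' difference, ∂[p,q] = q − p. For instance
  ∂[v_0,v_5] = [v_5] − [v_0].
The resulting 6×12 matrix has rank 5, and its Smith normal form has invariant factors (1,1,1,1,1).

The boundary map ∂_2: C_2 → C_1 sends each 2-simplex [p,q,r] to [q,r] − [p,r] + [p,q]. For instance
  ∂[v_2,v_3,v_5] = [v_3,v_5] − [v_2,v_5] + [v_2,v_3],
  ∂[v_0,v_3,v_5] = [v_3,v_5] − [v_0,v_5] + [v_0,v_3].
The resulting 12×8 matrix has rank 7, and its Smith normal form has invariant factors (1,1,1,1,1,1,1).

Reading off H_k = ker ∂_k / im ∂_{k+1}:

  H_0: rank C_0 − rank ∂_1 = 6 − 5 = 1, and the invariant factors of ∂_1 are all 1, so H_0 = Z.
  H_1: rank ker ∂_1 − rank ∂_2 = (12 − 5) − 7 = 0, and the invariant factors of ∂_2 are all 1, so H_1 = 0.
  H_2: rank ker ∂_2 − rank ∂_3 = (8 − 7) − 0 = 1, and there is no ∂_3, so H_2 = Z.

As a check, the Euler characteristic is 6 − 12 + 8 = 2, which agrees with 1 − 0 + 1 = 2.
(K is a triangulation of the 2-sphere S^2.)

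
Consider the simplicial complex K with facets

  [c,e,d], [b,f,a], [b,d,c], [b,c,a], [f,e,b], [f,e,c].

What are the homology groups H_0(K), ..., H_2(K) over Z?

H_0 ≅ Z,  H_1 ≅ Z,  H_2 = 0.

Fix the vertex order a < b < c < d < e < f and write every simplex with vertices in increasing order. Then dim K = 2 and the simplices of K are:

  0-simplices (6): a, b, c, d, e, f
  1-simplices (12): ab, ac, af, bc, bd, be, bf, cd, ce, cf, de, ef
  2-simplices (6): abc, abf, bcd, bef, cde, cef

Hence C_0 ≅ Z^6, C_1 ≅ Z^12, C_2 ≅ Z^6.

The boundary map ∂_1: C_1 → C_0 is given by ∂[p,q] = [q] − [p].
As a 6×12 matrix over Z this has rank 5, with invariant factors (1,1,1,1,1).

Boundary ∂_2: C_2 → C_1 sends each 2-simplex [p,q,r] to [q,r] − [p,r] + [p,q]. For instance
  ∂cde = de − ce + cd,
  ∂cef = ef − cf + ce.
As a 12×6 matrix over Z this has rank 6, with invariant factors (1,1,1,1,1,1).

Now H_k = ker ∂_k / im ∂_{k+1}, so:

  H_0: rank C_0 − rank ∂_1 = 6 − 5 = 1, and the invariant factors of ∂_1 are all 1, so H_0 ≅ Z.
  H_1: rank ker ∂_1 − rank ∂_2 = (12 − 5) − 6 = 1, and the invariant factors of ∂_2 are all 1, so H_1 ≅ Z.
  H_2: rank ker ∂_2 − rank ∂_3 = (6 − 6) − 0 = 0, and there is no ∂_3, so H_2 ≅ 0.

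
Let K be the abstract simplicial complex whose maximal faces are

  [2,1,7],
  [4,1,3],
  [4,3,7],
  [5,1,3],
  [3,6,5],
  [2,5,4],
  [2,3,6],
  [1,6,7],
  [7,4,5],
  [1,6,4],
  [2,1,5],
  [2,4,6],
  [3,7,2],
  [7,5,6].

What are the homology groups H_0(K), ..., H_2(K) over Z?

H_0 ≅ Z,  H_1 ≅ Z^2,  H_2 ≅ Z.

Take the total order 1 < 2 < 3 < 4 < 5 < 6 < 7 on the vertex set. Then K (dimension 2) consists of the simplices:

  0-simplices (7): [1], [2], [3], [4], [5], [6], [7]
  1-simplices (21): [1,2], [1,3], [1,4], [1,5], [1,6], [1,7], [2,3], [2,4], [2,5], [2,6], [2,7], [3,4], [3,5], [3,6], [3,7], [4,5], [4,6], [4,7], [5,6], [5,7], [6,7]
  2-simplices (14): [1,2,5], [1,2,7], [1,3,4], [1,3,5], [1,4,6], [1,6,7], [2,3,6], [2,3,7], [2,4,5], [2,4,6], [3,4,7], [3,5,6], [4,5,7], [5,6,7]

Hence C_0 ≅ Z^7, C_1 ≅ Z^21, C_2 ≅ Z^14.

∂_1: C_1 → C_0 sends each edge [p,q] (with p < q) to q − p.
As a 7×21 matrix over Z this has rank 6, with invariant factors (1,1,1,1,1,1).

The boundary map ∂_2: C_2 → C_1 acts by ∂[p,q,r] = [q,r] − [p,r] + [p,q]. For instance
  ∂[1,6,7] = [6,7] − [1,7] + [1,6],
  ∂[3,4,7] = [4,7] − [3,7] + [3,4].
As a 21×14 matrix over Z this has rank 13, with invariant factors (1,1,1,1,1,1,1,1,1,1,1,1,1).

Computing H_k = (kernel of ∂_k) / (image of ∂_{k+1}):

  H_0: rank C_0 − rank ∂_1 = 7 − 6 = 1, and the invariant factors of ∂_1 are all 1, so H_0 = Z.
  H_1: rank ker ∂_1 − rank ∂_2 = (21 − 6) − 13 = 2, and the invariant factors of ∂_2 are all 1, so H_1 = Z^2.
  H_2: rank ker ∂_2 − rank ∂_3 = (14 − 13) − 0 = 1, and there is no ∂_3, so H_2 = Z.

As a check, the Euler characteristic is 7 − 21 + 14 = 0, which agrees with 1 − 2 + 1 = 0.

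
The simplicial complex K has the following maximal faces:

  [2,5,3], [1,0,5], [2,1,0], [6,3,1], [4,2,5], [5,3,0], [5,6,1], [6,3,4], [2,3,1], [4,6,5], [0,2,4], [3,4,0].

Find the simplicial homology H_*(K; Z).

K has 7 vertices, 18 edges, 12 triangles.
rank ∂_0 = 0, rank ∂_1 = 6 ⇒ b_0 = 7 − 0 − 6 = 1; all invariant factors of ∂_1 are 1 so no torsion. So H_0 ≅ Z.
rank ∂_1 = 6, rank ∂_2 = 12 ⇒ b_1 = 18 − 6 − 12 = 0; ∂_2 has invariant factor(s) [2] giving torsion. So H_1 ≅ Z/2Z.
rank ∂_2 = 12, rank ∂_3 = 0 ⇒ b_2 = 12 − 12 − 0 = 0. So H_2 ≅ 0.

H_0 ≅ Z,  H_1 ≅ Z/2Z,  H_2 = 0.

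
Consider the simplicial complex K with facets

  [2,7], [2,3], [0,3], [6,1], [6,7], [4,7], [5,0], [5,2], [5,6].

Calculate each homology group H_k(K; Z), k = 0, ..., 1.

H_0 ≅ Z,  H_1 ≅ Z^2.

Take the total order 0 < 1 < 2 < 3 < 4 < 5 < 6 < 7 on the vertex set. Then K (dimension 1) consists of the simplices:

  0-simplices (8): [0], [1], [2], [3], [4], [5], [6], [7]
  1-simplices (9): [0,3], [0,5], [1,6], [2,3], [2,5], [2,7], [4,7], [5,6], [6,7]

giving chain groups C_0 ≅ Z^8, C_1 ≅ Z^9.

Boundary ∂_1: C_1 → C_0 maps an edge to its endpoints' difference, ∂[p,q] = q − p. For instance
  ∂[0,3] = [3] − [0].
The 8×9 boundary matrix has rank 7 and Smith normal form diag(1,1,1,1,1,1,1).

Reading off H_k = ker ∂_k / im ∂_{k+1}:

  H_0: rank C_0 − rank ∂_1 = 8 − 7 = 1, and the invariant factors of ∂_1 are all 1, so H_0 = Z.
  H_1: rank ker ∂_1 − rank ∂_2 = (9 − 7) − 0 = 2, and there is no ∂_2, so H_1 = Z^2.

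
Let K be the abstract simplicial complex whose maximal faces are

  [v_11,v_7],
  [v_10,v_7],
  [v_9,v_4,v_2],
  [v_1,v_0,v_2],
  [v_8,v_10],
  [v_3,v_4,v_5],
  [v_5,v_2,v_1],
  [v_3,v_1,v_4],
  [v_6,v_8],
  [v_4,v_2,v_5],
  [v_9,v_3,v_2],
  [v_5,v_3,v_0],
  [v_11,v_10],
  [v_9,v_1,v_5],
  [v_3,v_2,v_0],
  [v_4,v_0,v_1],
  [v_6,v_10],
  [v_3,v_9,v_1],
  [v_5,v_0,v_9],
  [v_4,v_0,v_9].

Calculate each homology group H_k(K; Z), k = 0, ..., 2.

Fix the vertex order v_0 < v_1 < v_2 < v_3 < v_4 < v_5 < v_6 < v_7 < v_8 < v_9 < v_10 < v_11 and write every simplex with vertices in increasing order. Then dim K = 2 and the simplices of K are:

  0-simplices (12): [v_0], [v_1], [v_2], [v_3], [v_4], [v_5], [v_6], [v_7], [v_8], [v_9], [v_10], [v_11]
  1-simplices (27): (27 of them)
  2-simplices (14): (14 of them)

so the chain groups are C_0 ≅ Z^12, C_1 ≅ Z^27, C_2 ≅ Z^14.

The boundary map ∂_1: C_1 → C_0 is given by ∂[p,q] = [q] − [p]. For instance
  ∂[v_0,v_9] = [v_9] − [v_0].
This gives a 12×27 integer matrix of rank 10; reducing to Smith normal form yields diagonal entries (1,1,1,1,1,1,1,1,1,1).

∂_2: C_2 → C_1 sends each 2-simplex [p,q,r] to [q,r] − [p,r] + [p,q]. For instance
  ∂[v_0,v_5,v_9] = [v_5,v_9] − [v_0,v_9] + [v_0,v_5],
  ∂[v_3,v_4,v_5] = [v_4,v_5] − [v_3,v_5] + [v_3,v_4].
As a 27×14 matrix over Z this has rank 13, with invariant factors (1,1,1,1,1,1,1,1,1,1,1,1,1).

From H_k ≅ ker(∂_k) / im(∂_{k+1}) we obtain:

  H_0: rank C_0 − rank ∂_1 = 12 − 10 = 2, and the invariant factors of ∂_1 are all 1, so H_0 ≅ Z^2.
  H_1: rank ker ∂_1 − rank ∂_2 = (27 − 10) − 13 = 4, and the invariant factors of ∂_2 are all 1, so H_1 ≅ Z^4.
  H_2: rank ker ∂_2 − rank ∂_3 = (14 − 13) − 0 = 1, and there is no ∂_3, so H_2 ≅ Z.

As a check, the Euler characteristic is 12 − 27 + 14 = -1, which agrees with 2 − 4 + 1 = -1.
(K is a triangulation of the disjoint union of a wedge of 2 circles and the torus T^2.)

H_0 ≅ Z^2,  H_1 ≅ Z^4,  H_2 ≅ Z.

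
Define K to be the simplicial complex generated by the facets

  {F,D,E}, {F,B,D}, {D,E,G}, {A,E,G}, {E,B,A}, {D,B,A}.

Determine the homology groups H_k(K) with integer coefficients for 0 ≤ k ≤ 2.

H_0 ≅ Z,  H_1 ≅ Z,  H_2 = 0.

Order the vertices as A < B < D < E < F < G. Listing each simplex with vertices in this order, K has dimension 2 with simplices:

  0-simplices (6): A, B, D, E, F, G
  1-simplices (12): AB, AD, AE, AG, BD, BE, BF, DE, DF, DG, EF, EG
  2-simplices (6): ABD, ABE, AEG, BDF, DEF, DEG

giving chain groups C_0 ≅ Z^6, C_1 ≅ Z^12, C_2 ≅ Z^6.

Boundary ∂_1: C_1 → C_0 is given by ∂[p,q] = [q] − [p].
This gives a 6×12 integer matrix of rank 5; reducing to Smith normal form yields diagonal entries (1,1,1,1,1).

Boundary ∂_2: C_2 → C_1 maps a triangle to the signed sum of its edges. For instance
  ∂DEF = EF − DF + DE,
  ∂ABE = BE − AE + AB.
The 12×6 boundary matrix has rank 6 and Smith normal form diag(1,1,1,1,1,1).

Now H_k = ker ∂_k / im ∂_{k+1}, so:

  H_0: rank C_0 − rank ∂_1 = 6 − 5 = 1, and the invariant factors of ∂_1 are all 1, so H_0 ≅ Z.
  H_1: rank ker ∂_1 − rank ∂_2 = (12 − 5) − 6 = 1, and the invariant factors of ∂_2 are all 1, so H_1 ≅ Z.
  H_2: rank ker ∂_2 − rank ∂_3 = (6 − 6) − 0 = 0, and there is no ∂_3, so H_2 ≅ 0.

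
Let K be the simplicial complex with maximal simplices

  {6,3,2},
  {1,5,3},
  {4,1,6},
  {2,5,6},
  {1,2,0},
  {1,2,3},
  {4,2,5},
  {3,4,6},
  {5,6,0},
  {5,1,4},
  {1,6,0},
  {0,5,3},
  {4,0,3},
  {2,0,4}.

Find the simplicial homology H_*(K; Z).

H_0 ≅ Z,  H_1 ≅ Z^2,  H_2 ≅ Z.

Take the total order 0 < 1 < 2 < 3 < 4 < 5 < 6 on the vertex set. Then K (dimension 2) consists of the simplices:

  0-simplices (7): [0], [1], [2], [3], [4], [5], [6]
  1-simplices (21): [0,1], [0,2], [0,3], [0,4], [0,5], [0,6], [1,2], [1,3], [1,4], [1,5], [1,6], [2,3], [2,4], [2,5], [2,6], [3,4], [3,5], [3,6], [4,5], [4,6], [5,6]
  2-simplices (14): [0,1,2], [0,1,6], [0,2,4], [0,3,4], [0,3,5], [0,5,6], [1,2,3], [1,3,5], [1,4,5], [1,4,6], [2,3,6], [2,4,5], [2,5,6], [3,4,6]

giving chain groups C_0 ≅ Z^7, C_1 ≅ Z^21, C_2 ≅ Z^14.

Boundary ∂_1: C_1 → C_0 maps an edge to its endpoints' difference, ∂[p,q] = q − p.
The resulting 7×21 matrix has rank 6, and its Smith normal form has invariant factors (1,1,1,1,1,1).

The boundary map ∂_2: C_2 → C_1 maps a triangle to the signed sum of its edges. For instance
  ∂[2,4,5] = [4,5] − [2,5] + [2,4],
  ∂[1,2,3] = [2,3] − [1,3] + [1,2].
This gives a 21×14 integer matrix of rank 13; reducing to Smith normal form yields diagonal entries (1,1,1,1,1,1,1,1,1,1,1,1,1).

Reading off H_k = ker ∂_k / im ∂_{k+1}:

  H_0: rank C_0 − rank ∂_1 = 7 − 6 = 1, and the invariant factors of ∂_1 are all 1, so H_0 ≅ Z.
  H_1: rank ker ∂_1 − rank ∂_2 = (21 − 6) − 13 = 2, and the invariant factors of ∂_2 are all 1, so H_1 ≅ Z^2.
  H_2: rank ker ∂_2 − rank ∂_3 = (14 − 13) − 0 = 1, and there is no ∂_3, so H_2 ≅ Z.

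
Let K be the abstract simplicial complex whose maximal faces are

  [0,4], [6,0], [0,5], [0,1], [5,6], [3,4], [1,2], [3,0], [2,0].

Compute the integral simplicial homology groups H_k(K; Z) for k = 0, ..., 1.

Order the vertices as 0 < 1 < 2 < 3 < 4 < 5 < 6. Listing each simplex with vertices in this order, K has dimension 1 with simplices:

  0-simplices (7): [0], [1], [2], [3], [4], [5], [6]
  1-simplices (9): [0,1], [0,2], [0,3], [0,4], [0,5], [0,6], [1,2], [3,4], [5,6]

Hence C_0 ≅ Z^7, C_1 ≅ Z^9.

The boundary map ∂_1: C_1 → C_0 is given by ∂[p,q] = [q] − [p].
As a 7×9 matrix over Z this has rank 6, with invariant factors (1,1,1,1,1,1).

Reading off H_k = ker ∂_k / im ∂_{k+1}:

  H_0: rank C_0 − rank ∂_1 = 7 − 6 = 1, and the invariant factors of ∂_1 are all 1, so H_0 = Z.
  H_1: rank ker ∂_1 − rank ∂_2 = (9 − 6) − 0 = 3, and there is no ∂_2, so H_1 = Z^3.

(K is a triangulation of a wedge of 3 circles.)

H_0 ≅ Z,  H_1 ≅ Z^3.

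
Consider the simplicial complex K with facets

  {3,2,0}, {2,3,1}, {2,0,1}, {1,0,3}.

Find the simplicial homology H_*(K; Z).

H_0 = Z,  H_1 = 0,  H_2 = Z.

We work with the vertex ordering 0 < 1 < 2 < 3. The simplices of K, each written with vertices in increasing order, are:

  0-simplices (4): [0], [1], [2], [3]
  1-simplices (6): [0,1], [0,2], [0,3], [1,2], [1,3], [2,3]
  2-simplices (4): [0,1,2], [0,1,3], [0,2,3], [1,2,3]

Hence C_0 ≅ Z^4, C_1 ≅ Z^6, C_2 ≅ Z^4.

∂_1: C_1 → C_0 maps an edge to its endpoints' difference, ∂[p,q] = q − p.
As a 4×6 matrix over Z this has rank 3, with invariant factors (1,1,1).

Boundary ∂_2: C_2 → C_1 acts by ∂[p,q,r] = [q,r] − [p,r] + [p,q]. For instance
  ∂[1,2,3] = [2,3] − [1,3] + [1,2],
  ∂[0,1,2] = [1,2] − [0,2] + [0,1].
As a 6×4 matrix over Z this has rank 3, with invariant factors (1,1,1).

Now H_k = ker ∂_k / im ∂_{k+1}, so:

  H_0: rank C_0 − rank ∂_1 = 4 − 3 = 1, and the invariant factors of ∂_1 are all 1, so H_0 = Z.
  H_1: rank ker ∂_1 − rank ∂_2 = (6 − 3) − 3 = 0, and the invariant factors of ∂_2 are all 1, so H_1 = 0.
  H_2: rank ker ∂_2 − rank ∂_3 = (4 − 3) − 0 = 1, and there is no ∂_3, so H_2 = Z.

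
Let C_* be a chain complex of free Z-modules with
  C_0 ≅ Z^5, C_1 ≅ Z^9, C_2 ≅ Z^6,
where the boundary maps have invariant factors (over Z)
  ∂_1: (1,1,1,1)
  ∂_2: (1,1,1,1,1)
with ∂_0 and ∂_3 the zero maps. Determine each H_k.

H_0: b_0 = 5 − 0 − 4 = 1; torsion from ∂_1 factors > 1: none. So H_0 = Z.
H_1: b_1 = 9 − 4 − 5 = 0; torsion from ∂_2 factors > 1: none. So H_1 = 0.
H_2: b_2 = 6 − 5 − 0 = 1; torsion from ∂_3 factors > 1: none. So H_2 = Z.

H_0 = Z,  H_1 = 0,  H_2 = Z.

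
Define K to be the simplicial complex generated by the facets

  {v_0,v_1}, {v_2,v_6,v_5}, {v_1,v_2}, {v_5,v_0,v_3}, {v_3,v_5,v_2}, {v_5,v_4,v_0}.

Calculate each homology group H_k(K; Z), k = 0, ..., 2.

K has 7 vertices, 11 edges, 4 triangles.
rank ∂_0 = 0, rank ∂_1 = 6 ⇒ b_0 = 7 − 0 − 6 = 1; all invariant factors of ∂_1 are 1 so no torsion. So H_0 = Z.
rank ∂_1 = 6, rank ∂_2 = 4 ⇒ b_1 = 11 − 6 − 4 = 1; all invariant factors of ∂_2 are 1 so no torsion. So H_1 = Z.
rank ∂_2 = 4, rank ∂_3 = 0 ⇒ b_2 = 4 − 4 − 0 = 0. So H_2 = 0.

H_0 = Z,  H_1 = Z,  H_2 = 0.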